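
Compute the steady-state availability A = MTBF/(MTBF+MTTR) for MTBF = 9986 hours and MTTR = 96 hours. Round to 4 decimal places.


MTBF = 9986
MTTR = 96
MTBF + MTTR = 10082
A = 9986 / 10082
A = 0.9905

0.9905


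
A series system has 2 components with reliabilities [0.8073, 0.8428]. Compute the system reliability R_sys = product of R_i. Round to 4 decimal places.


Components: [0.8073, 0.8428]
After component 1 (R=0.8073): product = 0.8073
After component 2 (R=0.8428): product = 0.6804
R_sys = 0.6804

0.6804


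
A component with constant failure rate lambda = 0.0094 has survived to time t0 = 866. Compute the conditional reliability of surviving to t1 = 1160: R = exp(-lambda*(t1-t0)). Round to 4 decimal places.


lambda = 0.0094
t0 = 866, t1 = 1160
t1 - t0 = 294
lambda * (t1-t0) = 0.0094 * 294 = 2.7636
R = exp(-2.7636)
R = 0.0631

0.0631


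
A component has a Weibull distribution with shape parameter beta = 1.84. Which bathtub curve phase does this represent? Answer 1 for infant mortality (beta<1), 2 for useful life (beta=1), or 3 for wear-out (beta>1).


beta = 1.84
Compare beta to 1:
beta < 1 => infant mortality (phase 1)
beta = 1 => useful life (phase 2)
beta > 1 => wear-out (phase 3)
Since beta = 1.84, this is wear-out (increasing failure rate)
Phase = 3

3


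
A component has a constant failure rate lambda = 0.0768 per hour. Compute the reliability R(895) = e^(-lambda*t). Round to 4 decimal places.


lambda = 0.0768
t = 895
lambda * t = 68.736
R(t) = e^(-68.736)
R(t) = 0.0

0.0


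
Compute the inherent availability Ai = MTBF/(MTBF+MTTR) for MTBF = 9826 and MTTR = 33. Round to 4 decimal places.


MTBF = 9826
MTTR = 33
MTBF + MTTR = 9859
Ai = 9826 / 9859
Ai = 0.9967

0.9967


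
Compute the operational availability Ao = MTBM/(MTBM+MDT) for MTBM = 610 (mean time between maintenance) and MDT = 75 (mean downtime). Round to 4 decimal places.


MTBM = 610
MDT = 75
MTBM + MDT = 685
Ao = 610 / 685
Ao = 0.8905

0.8905


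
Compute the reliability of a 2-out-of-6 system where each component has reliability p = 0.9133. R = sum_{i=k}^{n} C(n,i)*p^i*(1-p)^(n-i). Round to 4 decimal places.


k = 2, n = 6, p = 0.9133
i=2: C(6,2)=15 * 0.9133^2 * 0.0867^4 = 0.0007
i=3: C(6,3)=20 * 0.9133^3 * 0.0867^3 = 0.0099
i=4: C(6,4)=15 * 0.9133^4 * 0.0867^2 = 0.0784
i=5: C(6,5)=6 * 0.9133^5 * 0.0867^1 = 0.3306
i=6: C(6,6)=1 * 0.9133^6 * 0.0867^0 = 0.5803
R = sum of terms = 1.0

1.0


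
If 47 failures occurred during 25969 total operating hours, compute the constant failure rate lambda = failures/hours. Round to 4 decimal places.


failures = 47
total_hours = 25969
lambda = 47 / 25969
lambda = 0.0018

0.0018


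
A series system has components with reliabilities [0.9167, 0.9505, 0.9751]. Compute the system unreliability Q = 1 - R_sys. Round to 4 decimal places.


Components: [0.9167, 0.9505, 0.9751]
After component 1: product = 0.9167
After component 2: product = 0.8713
After component 3: product = 0.8496
R_sys = 0.8496
Q = 1 - 0.8496 = 0.1504

0.1504


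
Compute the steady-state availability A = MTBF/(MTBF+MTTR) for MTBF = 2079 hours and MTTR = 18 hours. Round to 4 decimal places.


MTBF = 2079
MTTR = 18
MTBF + MTTR = 2097
A = 2079 / 2097
A = 0.9914

0.9914


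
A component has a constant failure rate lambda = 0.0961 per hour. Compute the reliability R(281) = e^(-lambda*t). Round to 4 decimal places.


lambda = 0.0961
t = 281
lambda * t = 27.0041
R(t) = e^(-27.0041)
R(t) = 0.0

0.0


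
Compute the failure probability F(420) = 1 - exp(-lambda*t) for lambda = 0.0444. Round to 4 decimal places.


lambda = 0.0444, t = 420
lambda * t = 18.648
exp(-18.648) = 0.0
F(t) = 1 - 0.0
F(t) = 1.0

1.0


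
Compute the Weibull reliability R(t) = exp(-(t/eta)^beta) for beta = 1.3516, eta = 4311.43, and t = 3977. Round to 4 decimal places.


beta = 1.3516, eta = 4311.43, t = 3977
t/eta = 3977 / 4311.43 = 0.9224
(t/eta)^beta = 0.9224^1.3516 = 0.8966
R(t) = exp(-0.8966)
R(t) = 0.4079

0.4079


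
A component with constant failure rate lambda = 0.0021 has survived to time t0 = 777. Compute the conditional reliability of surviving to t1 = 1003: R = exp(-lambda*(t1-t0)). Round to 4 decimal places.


lambda = 0.0021
t0 = 777, t1 = 1003
t1 - t0 = 226
lambda * (t1-t0) = 0.0021 * 226 = 0.4746
R = exp(-0.4746)
R = 0.6221

0.6221


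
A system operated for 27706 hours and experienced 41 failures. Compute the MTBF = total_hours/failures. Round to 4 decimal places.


total_hours = 27706
failures = 41
MTBF = 27706 / 41
MTBF = 675.7561

675.7561


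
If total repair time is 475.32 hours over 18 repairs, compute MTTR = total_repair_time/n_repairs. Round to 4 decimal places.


total_repair_time = 475.32
n_repairs = 18
MTTR = 475.32 / 18
MTTR = 26.4067

26.4067


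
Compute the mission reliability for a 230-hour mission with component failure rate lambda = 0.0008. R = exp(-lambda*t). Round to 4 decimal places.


lambda = 0.0008
mission_time = 230
lambda * t = 0.0008 * 230 = 0.184
R = exp(-0.184)
R = 0.8319

0.8319


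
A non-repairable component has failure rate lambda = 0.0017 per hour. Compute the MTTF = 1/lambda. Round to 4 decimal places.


lambda = 0.0017
MTTF = 1 / 0.0017
MTTF = 588.2353

588.2353


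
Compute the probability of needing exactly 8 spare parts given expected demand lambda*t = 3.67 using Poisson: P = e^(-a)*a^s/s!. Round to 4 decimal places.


a = 3.67, s = 8
e^(-a) = e^(-3.67) = 0.0255
a^s = 3.67^8 = 32910.0479
s! = 40320
P = 0.0255 * 32910.0479 / 40320
P = 0.0208

0.0208


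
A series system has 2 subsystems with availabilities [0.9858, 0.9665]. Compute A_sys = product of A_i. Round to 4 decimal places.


Subsystems: [0.9858, 0.9665]
After subsystem 1 (A=0.9858): product = 0.9858
After subsystem 2 (A=0.9665): product = 0.9528
A_sys = 0.9528

0.9528


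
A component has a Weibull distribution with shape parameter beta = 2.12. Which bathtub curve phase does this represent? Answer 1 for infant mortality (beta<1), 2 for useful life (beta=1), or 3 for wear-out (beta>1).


beta = 2.12
Compare beta to 1:
beta < 1 => infant mortality (phase 1)
beta = 1 => useful life (phase 2)
beta > 1 => wear-out (phase 3)
Since beta = 2.12, this is wear-out (increasing failure rate)
Phase = 3

3


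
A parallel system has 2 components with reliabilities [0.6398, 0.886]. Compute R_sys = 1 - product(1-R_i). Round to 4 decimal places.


Components: [0.6398, 0.886]
(1 - 0.6398) = 0.3602, running product = 0.3602
(1 - 0.886) = 0.114, running product = 0.0411
Product of (1-R_i) = 0.0411
R_sys = 1 - 0.0411 = 0.9589

0.9589


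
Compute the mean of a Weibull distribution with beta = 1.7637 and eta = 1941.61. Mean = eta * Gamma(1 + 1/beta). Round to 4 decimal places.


beta = 1.7637, eta = 1941.61
1/beta = 0.567
1 + 1/beta = 1.567
Gamma(1.567) = 0.8902
Mean = 1941.61 * 0.8902
Mean = 1728.4705

1728.4705


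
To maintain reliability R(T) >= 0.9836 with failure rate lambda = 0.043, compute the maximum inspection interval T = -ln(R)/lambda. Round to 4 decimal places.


R_target = 0.9836
lambda = 0.043
-ln(0.9836) = 0.0165
T = 0.0165 / 0.043
T = 0.3846

0.3846


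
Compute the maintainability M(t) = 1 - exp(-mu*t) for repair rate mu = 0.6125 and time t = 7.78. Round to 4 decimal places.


mu = 0.6125, t = 7.78
mu * t = 0.6125 * 7.78 = 4.7653
exp(-4.7653) = 0.0085
M(t) = 1 - 0.0085
M(t) = 0.9915

0.9915


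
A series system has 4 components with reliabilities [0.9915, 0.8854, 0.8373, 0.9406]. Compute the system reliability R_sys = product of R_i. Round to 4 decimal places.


Components: [0.9915, 0.8854, 0.8373, 0.9406]
After component 1 (R=0.9915): product = 0.9915
After component 2 (R=0.8854): product = 0.8779
After component 3 (R=0.8373): product = 0.735
After component 4 (R=0.9406): product = 0.6914
R_sys = 0.6914

0.6914


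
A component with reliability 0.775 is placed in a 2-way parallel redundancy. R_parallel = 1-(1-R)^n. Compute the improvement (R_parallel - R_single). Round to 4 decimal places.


R_single = 0.775, n = 2
1 - R_single = 0.225
(1 - R_single)^n = 0.225^2 = 0.0506
R_parallel = 1 - 0.0506 = 0.9494
Improvement = 0.9494 - 0.775
Improvement = 0.1744

0.1744


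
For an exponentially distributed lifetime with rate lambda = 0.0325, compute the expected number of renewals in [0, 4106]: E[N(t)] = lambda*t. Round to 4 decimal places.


lambda = 0.0325
t = 4106
E[N(t)] = lambda * t
E[N(t)] = 0.0325 * 4106
E[N(t)] = 133.445

133.445


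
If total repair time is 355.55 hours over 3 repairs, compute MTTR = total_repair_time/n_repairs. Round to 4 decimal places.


total_repair_time = 355.55
n_repairs = 3
MTTR = 355.55 / 3
MTTR = 118.5167

118.5167


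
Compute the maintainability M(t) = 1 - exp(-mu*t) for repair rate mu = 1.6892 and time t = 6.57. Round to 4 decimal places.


mu = 1.6892, t = 6.57
mu * t = 1.6892 * 6.57 = 11.098
exp(-11.098) = 0.0
M(t) = 1 - 0.0
M(t) = 1.0

1.0


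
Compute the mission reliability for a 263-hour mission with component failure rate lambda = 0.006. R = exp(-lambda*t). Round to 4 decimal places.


lambda = 0.006
mission_time = 263
lambda * t = 0.006 * 263 = 1.578
R = exp(-1.578)
R = 0.2064

0.2064


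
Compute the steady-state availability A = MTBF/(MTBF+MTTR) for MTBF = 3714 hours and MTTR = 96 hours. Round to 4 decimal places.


MTBF = 3714
MTTR = 96
MTBF + MTTR = 3810
A = 3714 / 3810
A = 0.9748

0.9748


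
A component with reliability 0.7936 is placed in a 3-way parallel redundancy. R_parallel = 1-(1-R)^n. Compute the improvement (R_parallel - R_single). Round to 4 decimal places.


R_single = 0.7936, n = 3
1 - R_single = 0.2064
(1 - R_single)^n = 0.2064^3 = 0.0088
R_parallel = 1 - 0.0088 = 0.9912
Improvement = 0.9912 - 0.7936
Improvement = 0.1976

0.1976


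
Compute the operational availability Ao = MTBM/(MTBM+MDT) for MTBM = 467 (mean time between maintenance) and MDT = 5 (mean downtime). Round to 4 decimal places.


MTBM = 467
MDT = 5
MTBM + MDT = 472
Ao = 467 / 472
Ao = 0.9894

0.9894


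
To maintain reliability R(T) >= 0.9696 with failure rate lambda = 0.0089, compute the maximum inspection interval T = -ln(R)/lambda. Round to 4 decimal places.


R_target = 0.9696
lambda = 0.0089
-ln(0.9696) = 0.0309
T = 0.0309 / 0.0089
T = 3.4687

3.4687


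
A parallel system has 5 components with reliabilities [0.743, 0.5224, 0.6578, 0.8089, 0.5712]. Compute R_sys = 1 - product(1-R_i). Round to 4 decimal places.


Components: [0.743, 0.5224, 0.6578, 0.8089, 0.5712]
(1 - 0.743) = 0.257, running product = 0.257
(1 - 0.5224) = 0.4776, running product = 0.1227
(1 - 0.6578) = 0.3422, running product = 0.042
(1 - 0.8089) = 0.1911, running product = 0.008
(1 - 0.5712) = 0.4288, running product = 0.0034
Product of (1-R_i) = 0.0034
R_sys = 1 - 0.0034 = 0.9966

0.9966


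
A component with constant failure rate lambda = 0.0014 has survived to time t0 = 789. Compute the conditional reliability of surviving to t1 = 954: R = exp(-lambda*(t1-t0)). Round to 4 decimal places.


lambda = 0.0014
t0 = 789, t1 = 954
t1 - t0 = 165
lambda * (t1-t0) = 0.0014 * 165 = 0.231
R = exp(-0.231)
R = 0.7937

0.7937


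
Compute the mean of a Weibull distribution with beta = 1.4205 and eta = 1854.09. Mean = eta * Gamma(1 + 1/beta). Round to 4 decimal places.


beta = 1.4205, eta = 1854.09
1/beta = 0.704
1 + 1/beta = 1.704
Gamma(1.704) = 0.9094
Mean = 1854.09 * 0.9094
Mean = 1686.1066

1686.1066


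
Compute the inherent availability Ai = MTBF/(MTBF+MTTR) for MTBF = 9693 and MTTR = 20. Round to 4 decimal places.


MTBF = 9693
MTTR = 20
MTBF + MTTR = 9713
Ai = 9693 / 9713
Ai = 0.9979

0.9979


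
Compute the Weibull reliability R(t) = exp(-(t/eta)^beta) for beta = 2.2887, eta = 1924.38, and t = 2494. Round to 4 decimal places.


beta = 2.2887, eta = 1924.38, t = 2494
t/eta = 2494 / 1924.38 = 1.296
(t/eta)^beta = 1.296^2.2887 = 1.8102
R(t) = exp(-1.8102)
R(t) = 0.1636

0.1636


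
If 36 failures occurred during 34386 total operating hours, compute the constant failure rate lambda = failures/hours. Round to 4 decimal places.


failures = 36
total_hours = 34386
lambda = 36 / 34386
lambda = 0.001

0.001


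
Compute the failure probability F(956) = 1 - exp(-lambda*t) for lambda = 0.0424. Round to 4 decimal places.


lambda = 0.0424, t = 956
lambda * t = 40.5344
exp(-40.5344) = 0.0
F(t) = 1 - 0.0
F(t) = 1.0

1.0


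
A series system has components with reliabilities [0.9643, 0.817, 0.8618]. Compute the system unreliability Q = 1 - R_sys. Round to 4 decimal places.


Components: [0.9643, 0.817, 0.8618]
After component 1: product = 0.9643
After component 2: product = 0.7878
After component 3: product = 0.679
R_sys = 0.679
Q = 1 - 0.679 = 0.321

0.321


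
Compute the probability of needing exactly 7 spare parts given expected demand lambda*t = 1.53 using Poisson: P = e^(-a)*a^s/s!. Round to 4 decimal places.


a = 1.53, s = 7
e^(-a) = e^(-1.53) = 0.2165
a^s = 1.53^7 = 19.6264
s! = 5040
P = 0.2165 * 19.6264 / 5040
P = 0.0008

0.0008


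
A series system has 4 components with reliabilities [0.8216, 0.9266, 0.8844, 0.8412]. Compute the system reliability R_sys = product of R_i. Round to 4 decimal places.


Components: [0.8216, 0.9266, 0.8844, 0.8412]
After component 1 (R=0.8216): product = 0.8216
After component 2 (R=0.9266): product = 0.7613
After component 3 (R=0.8844): product = 0.6733
After component 4 (R=0.8412): product = 0.5664
R_sys = 0.5664

0.5664


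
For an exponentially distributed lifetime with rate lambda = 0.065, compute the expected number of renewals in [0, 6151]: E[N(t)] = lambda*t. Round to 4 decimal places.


lambda = 0.065
t = 6151
E[N(t)] = lambda * t
E[N(t)] = 0.065 * 6151
E[N(t)] = 399.815

399.815


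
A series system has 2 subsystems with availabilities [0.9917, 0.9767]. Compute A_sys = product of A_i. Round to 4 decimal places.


Subsystems: [0.9917, 0.9767]
After subsystem 1 (A=0.9917): product = 0.9917
After subsystem 2 (A=0.9767): product = 0.9686
A_sys = 0.9686

0.9686


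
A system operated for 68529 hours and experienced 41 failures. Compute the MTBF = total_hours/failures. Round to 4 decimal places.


total_hours = 68529
failures = 41
MTBF = 68529 / 41
MTBF = 1671.439

1671.439


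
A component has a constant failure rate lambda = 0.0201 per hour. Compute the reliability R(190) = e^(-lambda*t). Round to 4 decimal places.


lambda = 0.0201
t = 190
lambda * t = 3.819
R(t) = e^(-3.819)
R(t) = 0.0219

0.0219


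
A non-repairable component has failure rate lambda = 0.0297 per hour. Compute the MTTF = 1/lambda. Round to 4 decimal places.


lambda = 0.0297
MTTF = 1 / 0.0297
MTTF = 33.67

33.67


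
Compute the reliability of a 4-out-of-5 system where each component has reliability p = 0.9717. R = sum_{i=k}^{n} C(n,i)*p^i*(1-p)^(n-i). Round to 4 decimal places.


k = 4, n = 5, p = 0.9717
i=4: C(5,4)=5 * 0.9717^4 * 0.0283^1 = 0.1261
i=5: C(5,5)=1 * 0.9717^5 * 0.0283^0 = 0.8663
R = sum of terms = 0.9924

0.9924


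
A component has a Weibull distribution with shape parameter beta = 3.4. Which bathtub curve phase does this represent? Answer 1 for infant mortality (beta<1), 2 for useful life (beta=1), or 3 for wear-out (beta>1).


beta = 3.4
Compare beta to 1:
beta < 1 => infant mortality (phase 1)
beta = 1 => useful life (phase 2)
beta > 1 => wear-out (phase 3)
Since beta = 3.4, this is wear-out (increasing failure rate)
Phase = 3

3


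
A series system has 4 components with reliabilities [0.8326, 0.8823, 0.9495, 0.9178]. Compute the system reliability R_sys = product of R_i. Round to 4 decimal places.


Components: [0.8326, 0.8823, 0.9495, 0.9178]
After component 1 (R=0.8326): product = 0.8326
After component 2 (R=0.8823): product = 0.7346
After component 3 (R=0.9495): product = 0.6975
After component 4 (R=0.9178): product = 0.6402
R_sys = 0.6402

0.6402


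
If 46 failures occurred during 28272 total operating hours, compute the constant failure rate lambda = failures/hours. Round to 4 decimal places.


failures = 46
total_hours = 28272
lambda = 46 / 28272
lambda = 0.0016

0.0016


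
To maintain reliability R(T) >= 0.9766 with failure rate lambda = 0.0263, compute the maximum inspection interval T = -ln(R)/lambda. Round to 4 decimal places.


R_target = 0.9766
lambda = 0.0263
-ln(0.9766) = 0.0237
T = 0.0237 / 0.0263
T = 0.9003

0.9003


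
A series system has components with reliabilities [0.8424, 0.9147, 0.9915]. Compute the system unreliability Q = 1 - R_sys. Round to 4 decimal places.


Components: [0.8424, 0.9147, 0.9915]
After component 1: product = 0.8424
After component 2: product = 0.7705
After component 3: product = 0.764
R_sys = 0.764
Q = 1 - 0.764 = 0.236

0.236


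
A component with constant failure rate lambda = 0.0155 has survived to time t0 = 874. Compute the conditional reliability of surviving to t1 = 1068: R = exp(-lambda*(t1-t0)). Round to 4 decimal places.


lambda = 0.0155
t0 = 874, t1 = 1068
t1 - t0 = 194
lambda * (t1-t0) = 0.0155 * 194 = 3.007
R = exp(-3.007)
R = 0.0494

0.0494


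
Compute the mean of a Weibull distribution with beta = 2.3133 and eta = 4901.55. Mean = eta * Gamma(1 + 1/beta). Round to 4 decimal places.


beta = 2.3133, eta = 4901.55
1/beta = 0.4323
1 + 1/beta = 1.4323
Gamma(1.4323) = 0.886
Mean = 4901.55 * 0.886
Mean = 4342.6542

4342.6542


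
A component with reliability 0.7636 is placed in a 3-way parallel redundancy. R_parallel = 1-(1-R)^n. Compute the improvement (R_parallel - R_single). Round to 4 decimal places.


R_single = 0.7636, n = 3
1 - R_single = 0.2364
(1 - R_single)^n = 0.2364^3 = 0.0132
R_parallel = 1 - 0.0132 = 0.9868
Improvement = 0.9868 - 0.7636
Improvement = 0.2232

0.2232


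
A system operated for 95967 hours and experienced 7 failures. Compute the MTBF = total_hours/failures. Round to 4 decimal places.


total_hours = 95967
failures = 7
MTBF = 95967 / 7
MTBF = 13709.5714

13709.5714


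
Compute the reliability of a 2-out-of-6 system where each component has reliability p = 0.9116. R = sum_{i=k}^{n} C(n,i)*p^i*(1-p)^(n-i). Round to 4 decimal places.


k = 2, n = 6, p = 0.9116
i=2: C(6,2)=15 * 0.9116^2 * 0.0884^4 = 0.0008
i=3: C(6,3)=20 * 0.9116^3 * 0.0884^3 = 0.0105
i=4: C(6,4)=15 * 0.9116^4 * 0.0884^2 = 0.0809
i=5: C(6,5)=6 * 0.9116^5 * 0.0884^1 = 0.3339
i=6: C(6,6)=1 * 0.9116^6 * 0.0884^0 = 0.5739
R = sum of terms = 1.0

1.0


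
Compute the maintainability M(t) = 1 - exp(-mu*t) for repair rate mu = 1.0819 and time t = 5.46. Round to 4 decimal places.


mu = 1.0819, t = 5.46
mu * t = 1.0819 * 5.46 = 5.9072
exp(-5.9072) = 0.0027
M(t) = 1 - 0.0027
M(t) = 0.9973

0.9973


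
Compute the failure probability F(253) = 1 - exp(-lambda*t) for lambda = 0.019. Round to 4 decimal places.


lambda = 0.019, t = 253
lambda * t = 4.807
exp(-4.807) = 0.0082
F(t) = 1 - 0.0082
F(t) = 0.9918

0.9918


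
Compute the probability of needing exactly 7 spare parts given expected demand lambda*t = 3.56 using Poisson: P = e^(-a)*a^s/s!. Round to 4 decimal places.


a = 3.56, s = 7
e^(-a) = e^(-3.56) = 0.0284
a^s = 3.56^7 = 7246.8619
s! = 5040
P = 0.0284 * 7246.8619 / 5040
P = 0.0409

0.0409


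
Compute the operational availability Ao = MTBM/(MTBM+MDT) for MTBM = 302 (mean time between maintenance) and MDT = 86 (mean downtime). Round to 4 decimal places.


MTBM = 302
MDT = 86
MTBM + MDT = 388
Ao = 302 / 388
Ao = 0.7784

0.7784


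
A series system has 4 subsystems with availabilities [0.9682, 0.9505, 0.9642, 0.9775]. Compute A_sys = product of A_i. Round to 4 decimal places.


Subsystems: [0.9682, 0.9505, 0.9642, 0.9775]
After subsystem 1 (A=0.9682): product = 0.9682
After subsystem 2 (A=0.9505): product = 0.9203
After subsystem 3 (A=0.9642): product = 0.8873
After subsystem 4 (A=0.9775): product = 0.8674
A_sys = 0.8674

0.8674


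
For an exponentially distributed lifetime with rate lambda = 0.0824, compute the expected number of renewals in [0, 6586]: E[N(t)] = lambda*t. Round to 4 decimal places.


lambda = 0.0824
t = 6586
E[N(t)] = lambda * t
E[N(t)] = 0.0824 * 6586
E[N(t)] = 542.6864

542.6864


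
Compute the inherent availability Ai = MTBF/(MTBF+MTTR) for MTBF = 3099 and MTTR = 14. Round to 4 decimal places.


MTBF = 3099
MTTR = 14
MTBF + MTTR = 3113
Ai = 3099 / 3113
Ai = 0.9955

0.9955


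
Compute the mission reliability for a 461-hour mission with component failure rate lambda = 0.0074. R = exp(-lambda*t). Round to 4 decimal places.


lambda = 0.0074
mission_time = 461
lambda * t = 0.0074 * 461 = 3.4114
R = exp(-3.4114)
R = 0.033

0.033


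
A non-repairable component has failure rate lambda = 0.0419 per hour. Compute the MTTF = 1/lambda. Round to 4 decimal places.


lambda = 0.0419
MTTF = 1 / 0.0419
MTTF = 23.8663

23.8663


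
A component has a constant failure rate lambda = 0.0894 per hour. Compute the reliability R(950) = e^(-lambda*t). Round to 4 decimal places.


lambda = 0.0894
t = 950
lambda * t = 84.93
R(t) = e^(-84.93)
R(t) = 0.0

0.0


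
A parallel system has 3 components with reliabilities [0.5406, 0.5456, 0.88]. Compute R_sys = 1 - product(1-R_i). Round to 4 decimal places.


Components: [0.5406, 0.5456, 0.88]
(1 - 0.5406) = 0.4594, running product = 0.4594
(1 - 0.5456) = 0.4544, running product = 0.2088
(1 - 0.88) = 0.12, running product = 0.0251
Product of (1-R_i) = 0.0251
R_sys = 1 - 0.0251 = 0.9749

0.9749


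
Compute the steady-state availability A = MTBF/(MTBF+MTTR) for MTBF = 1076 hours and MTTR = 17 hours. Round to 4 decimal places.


MTBF = 1076
MTTR = 17
MTBF + MTTR = 1093
A = 1076 / 1093
A = 0.9844

0.9844


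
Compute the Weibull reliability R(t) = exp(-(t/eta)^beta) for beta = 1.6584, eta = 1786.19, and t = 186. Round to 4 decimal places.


beta = 1.6584, eta = 1786.19, t = 186
t/eta = 186 / 1786.19 = 0.1041
(t/eta)^beta = 0.1041^1.6584 = 0.0235
R(t) = exp(-0.0235)
R(t) = 0.9768

0.9768


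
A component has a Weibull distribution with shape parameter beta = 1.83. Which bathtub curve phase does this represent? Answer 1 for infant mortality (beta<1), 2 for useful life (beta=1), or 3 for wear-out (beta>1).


beta = 1.83
Compare beta to 1:
beta < 1 => infant mortality (phase 1)
beta = 1 => useful life (phase 2)
beta > 1 => wear-out (phase 3)
Since beta = 1.83, this is wear-out (increasing failure rate)
Phase = 3

3


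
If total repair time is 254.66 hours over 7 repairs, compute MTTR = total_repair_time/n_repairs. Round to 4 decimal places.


total_repair_time = 254.66
n_repairs = 7
MTTR = 254.66 / 7
MTTR = 36.38

36.38


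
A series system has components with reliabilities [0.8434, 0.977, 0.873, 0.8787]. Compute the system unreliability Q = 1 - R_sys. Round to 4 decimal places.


Components: [0.8434, 0.977, 0.873, 0.8787]
After component 1: product = 0.8434
After component 2: product = 0.824
After component 3: product = 0.7194
After component 4: product = 0.6321
R_sys = 0.6321
Q = 1 - 0.6321 = 0.3679

0.3679


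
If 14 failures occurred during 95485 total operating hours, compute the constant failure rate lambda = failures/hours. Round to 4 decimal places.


failures = 14
total_hours = 95485
lambda = 14 / 95485
lambda = 0.0001

0.0001


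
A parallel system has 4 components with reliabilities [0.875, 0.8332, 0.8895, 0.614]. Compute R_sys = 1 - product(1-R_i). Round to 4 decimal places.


Components: [0.875, 0.8332, 0.8895, 0.614]
(1 - 0.875) = 0.125, running product = 0.125
(1 - 0.8332) = 0.1668, running product = 0.0208
(1 - 0.8895) = 0.1105, running product = 0.0023
(1 - 0.614) = 0.386, running product = 0.0009
Product of (1-R_i) = 0.0009
R_sys = 1 - 0.0009 = 0.9991

0.9991


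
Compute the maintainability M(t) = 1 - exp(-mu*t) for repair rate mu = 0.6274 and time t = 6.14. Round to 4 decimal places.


mu = 0.6274, t = 6.14
mu * t = 0.6274 * 6.14 = 3.8522
exp(-3.8522) = 0.0212
M(t) = 1 - 0.0212
M(t) = 0.9788

0.9788


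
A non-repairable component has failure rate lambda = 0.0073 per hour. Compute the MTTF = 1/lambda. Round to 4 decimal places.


lambda = 0.0073
MTTF = 1 / 0.0073
MTTF = 136.9863

136.9863


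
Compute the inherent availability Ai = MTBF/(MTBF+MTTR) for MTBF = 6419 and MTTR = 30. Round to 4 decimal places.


MTBF = 6419
MTTR = 30
MTBF + MTTR = 6449
Ai = 6419 / 6449
Ai = 0.9953

0.9953


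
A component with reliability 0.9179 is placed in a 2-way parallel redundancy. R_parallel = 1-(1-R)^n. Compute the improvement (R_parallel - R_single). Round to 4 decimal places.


R_single = 0.9179, n = 2
1 - R_single = 0.0821
(1 - R_single)^n = 0.0821^2 = 0.0067
R_parallel = 1 - 0.0067 = 0.9933
Improvement = 0.9933 - 0.9179
Improvement = 0.0754

0.0754


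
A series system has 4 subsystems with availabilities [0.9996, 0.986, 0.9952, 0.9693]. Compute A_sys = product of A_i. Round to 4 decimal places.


Subsystems: [0.9996, 0.986, 0.9952, 0.9693]
After subsystem 1 (A=0.9996): product = 0.9996
After subsystem 2 (A=0.986): product = 0.9856
After subsystem 3 (A=0.9952): product = 0.9809
After subsystem 4 (A=0.9693): product = 0.9508
A_sys = 0.9508

0.9508


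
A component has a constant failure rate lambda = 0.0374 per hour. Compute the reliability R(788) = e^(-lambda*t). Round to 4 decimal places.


lambda = 0.0374
t = 788
lambda * t = 29.4712
R(t) = e^(-29.4712)
R(t) = 0.0

0.0


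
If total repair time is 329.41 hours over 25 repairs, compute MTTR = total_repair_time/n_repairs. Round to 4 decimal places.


total_repair_time = 329.41
n_repairs = 25
MTTR = 329.41 / 25
MTTR = 13.1764

13.1764


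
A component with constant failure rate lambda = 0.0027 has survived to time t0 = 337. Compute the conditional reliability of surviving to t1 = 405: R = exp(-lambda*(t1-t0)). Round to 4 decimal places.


lambda = 0.0027
t0 = 337, t1 = 405
t1 - t0 = 68
lambda * (t1-t0) = 0.0027 * 68 = 0.1836
R = exp(-0.1836)
R = 0.8323

0.8323


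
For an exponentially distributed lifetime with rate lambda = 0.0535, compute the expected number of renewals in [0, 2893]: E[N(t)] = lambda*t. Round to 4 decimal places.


lambda = 0.0535
t = 2893
E[N(t)] = lambda * t
E[N(t)] = 0.0535 * 2893
E[N(t)] = 154.7755

154.7755


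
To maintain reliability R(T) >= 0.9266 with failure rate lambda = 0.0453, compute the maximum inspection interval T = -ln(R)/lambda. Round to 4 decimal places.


R_target = 0.9266
lambda = 0.0453
-ln(0.9266) = 0.0762
T = 0.0762 / 0.0453
T = 1.6829

1.6829


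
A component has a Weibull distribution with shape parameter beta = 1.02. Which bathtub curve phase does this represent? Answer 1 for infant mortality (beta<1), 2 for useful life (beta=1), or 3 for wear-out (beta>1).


beta = 1.02
Compare beta to 1:
beta < 1 => infant mortality (phase 1)
beta = 1 => useful life (phase 2)
beta > 1 => wear-out (phase 3)
Since beta = 1.02, this is wear-out (increasing failure rate)
Phase = 3

3


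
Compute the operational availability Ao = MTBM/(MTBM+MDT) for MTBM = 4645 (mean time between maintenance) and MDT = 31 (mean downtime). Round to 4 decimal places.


MTBM = 4645
MDT = 31
MTBM + MDT = 4676
Ao = 4645 / 4676
Ao = 0.9934

0.9934


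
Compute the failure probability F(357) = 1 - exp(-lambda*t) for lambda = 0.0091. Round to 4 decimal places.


lambda = 0.0091, t = 357
lambda * t = 3.2487
exp(-3.2487) = 0.0388
F(t) = 1 - 0.0388
F(t) = 0.9612

0.9612


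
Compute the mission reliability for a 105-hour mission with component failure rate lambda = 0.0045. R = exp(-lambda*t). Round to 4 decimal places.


lambda = 0.0045
mission_time = 105
lambda * t = 0.0045 * 105 = 0.4725
R = exp(-0.4725)
R = 0.6234

0.6234


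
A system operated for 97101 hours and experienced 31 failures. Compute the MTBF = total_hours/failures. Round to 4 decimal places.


total_hours = 97101
failures = 31
MTBF = 97101 / 31
MTBF = 3132.2903

3132.2903


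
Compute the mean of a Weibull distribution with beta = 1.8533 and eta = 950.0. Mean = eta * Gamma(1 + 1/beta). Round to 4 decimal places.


beta = 1.8533, eta = 950.0
1/beta = 0.5396
1 + 1/beta = 1.5396
Gamma(1.5396) = 0.8882
Mean = 950.0 * 0.8882
Mean = 843.7428

843.7428


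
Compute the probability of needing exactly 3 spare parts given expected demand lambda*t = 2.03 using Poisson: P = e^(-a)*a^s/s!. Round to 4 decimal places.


a = 2.03, s = 3
e^(-a) = e^(-2.03) = 0.1313
a^s = 2.03^3 = 8.3654
s! = 6
P = 0.1313 * 8.3654 / 6
P = 0.1831

0.1831


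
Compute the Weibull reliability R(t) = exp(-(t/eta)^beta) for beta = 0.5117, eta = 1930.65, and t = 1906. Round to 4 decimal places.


beta = 0.5117, eta = 1930.65, t = 1906
t/eta = 1906 / 1930.65 = 0.9872
(t/eta)^beta = 0.9872^0.5117 = 0.9934
R(t) = exp(-0.9934)
R(t) = 0.3703

0.3703


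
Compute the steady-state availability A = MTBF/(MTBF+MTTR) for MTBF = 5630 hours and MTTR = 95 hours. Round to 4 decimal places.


MTBF = 5630
MTTR = 95
MTBF + MTTR = 5725
A = 5630 / 5725
A = 0.9834

0.9834


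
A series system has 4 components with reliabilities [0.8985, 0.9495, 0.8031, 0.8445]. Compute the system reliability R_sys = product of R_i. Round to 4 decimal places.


Components: [0.8985, 0.9495, 0.8031, 0.8445]
After component 1 (R=0.8985): product = 0.8985
After component 2 (R=0.9495): product = 0.8531
After component 3 (R=0.8031): product = 0.6851
After component 4 (R=0.8445): product = 0.5786
R_sys = 0.5786

0.5786


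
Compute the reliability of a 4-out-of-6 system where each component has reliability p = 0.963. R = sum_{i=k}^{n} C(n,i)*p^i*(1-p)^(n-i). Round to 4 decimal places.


k = 4, n = 6, p = 0.963
i=4: C(6,4)=15 * 0.963^4 * 0.037^2 = 0.0177
i=5: C(6,5)=6 * 0.963^5 * 0.037^1 = 0.1839
i=6: C(6,6)=1 * 0.963^6 * 0.037^0 = 0.7975
R = sum of terms = 0.9991

0.9991


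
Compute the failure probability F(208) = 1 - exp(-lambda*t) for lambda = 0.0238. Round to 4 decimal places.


lambda = 0.0238, t = 208
lambda * t = 4.9504
exp(-4.9504) = 0.0071
F(t) = 1 - 0.0071
F(t) = 0.9929

0.9929


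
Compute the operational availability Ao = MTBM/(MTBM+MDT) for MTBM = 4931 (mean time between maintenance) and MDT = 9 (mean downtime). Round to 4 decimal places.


MTBM = 4931
MDT = 9
MTBM + MDT = 4940
Ao = 4931 / 4940
Ao = 0.9982

0.9982


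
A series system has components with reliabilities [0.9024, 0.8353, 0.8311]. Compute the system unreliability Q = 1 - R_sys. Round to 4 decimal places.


Components: [0.9024, 0.8353, 0.8311]
After component 1: product = 0.9024
After component 2: product = 0.7538
After component 3: product = 0.6265
R_sys = 0.6265
Q = 1 - 0.6265 = 0.3735

0.3735


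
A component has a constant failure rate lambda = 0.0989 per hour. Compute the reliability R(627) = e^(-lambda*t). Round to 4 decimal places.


lambda = 0.0989
t = 627
lambda * t = 62.0103
R(t) = e^(-62.0103)
R(t) = 0.0

0.0


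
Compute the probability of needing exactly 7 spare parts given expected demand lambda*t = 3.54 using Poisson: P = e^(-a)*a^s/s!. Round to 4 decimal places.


a = 3.54, s = 7
e^(-a) = e^(-3.54) = 0.029
a^s = 3.54^7 = 6966.6314
s! = 5040
P = 0.029 * 6966.6314 / 5040
P = 0.0401

0.0401


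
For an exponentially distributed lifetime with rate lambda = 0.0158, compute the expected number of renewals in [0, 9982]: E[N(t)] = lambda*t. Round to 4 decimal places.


lambda = 0.0158
t = 9982
E[N(t)] = lambda * t
E[N(t)] = 0.0158 * 9982
E[N(t)] = 157.7156

157.7156


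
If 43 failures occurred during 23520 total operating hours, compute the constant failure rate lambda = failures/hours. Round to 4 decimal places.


failures = 43
total_hours = 23520
lambda = 43 / 23520
lambda = 0.0018

0.0018


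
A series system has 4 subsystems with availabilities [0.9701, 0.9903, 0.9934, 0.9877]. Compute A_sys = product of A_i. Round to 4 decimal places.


Subsystems: [0.9701, 0.9903, 0.9934, 0.9877]
After subsystem 1 (A=0.9701): product = 0.9701
After subsystem 2 (A=0.9903): product = 0.9607
After subsystem 3 (A=0.9934): product = 0.9543
After subsystem 4 (A=0.9877): product = 0.9426
A_sys = 0.9426

0.9426


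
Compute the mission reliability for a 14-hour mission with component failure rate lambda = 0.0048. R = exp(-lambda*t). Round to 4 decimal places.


lambda = 0.0048
mission_time = 14
lambda * t = 0.0048 * 14 = 0.0672
R = exp(-0.0672)
R = 0.935

0.935


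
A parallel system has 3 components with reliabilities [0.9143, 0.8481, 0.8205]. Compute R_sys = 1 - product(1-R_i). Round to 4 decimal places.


Components: [0.9143, 0.8481, 0.8205]
(1 - 0.9143) = 0.0857, running product = 0.0857
(1 - 0.8481) = 0.1519, running product = 0.013
(1 - 0.8205) = 0.1795, running product = 0.0023
Product of (1-R_i) = 0.0023
R_sys = 1 - 0.0023 = 0.9977

0.9977


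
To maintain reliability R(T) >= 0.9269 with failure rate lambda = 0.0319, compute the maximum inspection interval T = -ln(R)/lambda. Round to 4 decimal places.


R_target = 0.9269
lambda = 0.0319
-ln(0.9269) = 0.0759
T = 0.0759 / 0.0319
T = 2.3796

2.3796


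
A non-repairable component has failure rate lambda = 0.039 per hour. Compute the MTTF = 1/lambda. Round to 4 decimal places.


lambda = 0.039
MTTF = 1 / 0.039
MTTF = 25.641

25.641


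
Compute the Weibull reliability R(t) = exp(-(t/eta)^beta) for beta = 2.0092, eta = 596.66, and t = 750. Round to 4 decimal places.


beta = 2.0092, eta = 596.66, t = 750
t/eta = 750 / 596.66 = 1.257
(t/eta)^beta = 1.257^2.0092 = 1.5834
R(t) = exp(-1.5834)
R(t) = 0.2053

0.2053


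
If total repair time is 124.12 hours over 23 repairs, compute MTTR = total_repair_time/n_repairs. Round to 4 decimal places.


total_repair_time = 124.12
n_repairs = 23
MTTR = 124.12 / 23
MTTR = 5.3965

5.3965


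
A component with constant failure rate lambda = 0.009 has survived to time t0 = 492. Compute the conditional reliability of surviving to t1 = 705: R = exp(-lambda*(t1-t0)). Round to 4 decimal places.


lambda = 0.009
t0 = 492, t1 = 705
t1 - t0 = 213
lambda * (t1-t0) = 0.009 * 213 = 1.917
R = exp(-1.917)
R = 0.147

0.147


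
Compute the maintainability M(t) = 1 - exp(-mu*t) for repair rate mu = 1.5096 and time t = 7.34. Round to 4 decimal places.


mu = 1.5096, t = 7.34
mu * t = 1.5096 * 7.34 = 11.0805
exp(-11.0805) = 0.0
M(t) = 1 - 0.0
M(t) = 1.0

1.0


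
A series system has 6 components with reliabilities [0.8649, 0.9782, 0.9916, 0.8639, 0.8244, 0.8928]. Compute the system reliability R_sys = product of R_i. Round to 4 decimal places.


Components: [0.8649, 0.9782, 0.9916, 0.8639, 0.8244, 0.8928]
After component 1 (R=0.8649): product = 0.8649
After component 2 (R=0.9782): product = 0.846
After component 3 (R=0.9916): product = 0.8389
After component 4 (R=0.8639): product = 0.7248
After component 5 (R=0.8244): product = 0.5975
After component 6 (R=0.8928): product = 0.5334
R_sys = 0.5334

0.5334


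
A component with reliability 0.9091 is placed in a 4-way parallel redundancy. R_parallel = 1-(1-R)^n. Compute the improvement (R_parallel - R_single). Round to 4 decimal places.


R_single = 0.9091, n = 4
1 - R_single = 0.0909
(1 - R_single)^n = 0.0909^4 = 0.0001
R_parallel = 1 - 0.0001 = 0.9999
Improvement = 0.9999 - 0.9091
Improvement = 0.0908

0.0908


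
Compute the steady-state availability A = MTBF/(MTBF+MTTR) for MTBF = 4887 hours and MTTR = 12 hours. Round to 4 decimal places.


MTBF = 4887
MTTR = 12
MTBF + MTTR = 4899
A = 4887 / 4899
A = 0.9976

0.9976


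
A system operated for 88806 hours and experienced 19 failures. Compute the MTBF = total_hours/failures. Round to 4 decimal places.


total_hours = 88806
failures = 19
MTBF = 88806 / 19
MTBF = 4674.0

4674.0


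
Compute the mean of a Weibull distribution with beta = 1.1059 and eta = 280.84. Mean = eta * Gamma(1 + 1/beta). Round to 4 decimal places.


beta = 1.1059, eta = 280.84
1/beta = 0.9042
1 + 1/beta = 1.9042
Gamma(1.9042) = 0.9632
Mean = 280.84 * 0.9632
Mean = 270.5123

270.5123


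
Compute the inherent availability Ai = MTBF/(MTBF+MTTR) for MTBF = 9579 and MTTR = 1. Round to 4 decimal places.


MTBF = 9579
MTTR = 1
MTBF + MTTR = 9580
Ai = 9579 / 9580
Ai = 0.9999

0.9999


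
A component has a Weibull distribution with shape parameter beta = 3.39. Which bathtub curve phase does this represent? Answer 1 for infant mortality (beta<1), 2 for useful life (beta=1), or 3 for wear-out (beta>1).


beta = 3.39
Compare beta to 1:
beta < 1 => infant mortality (phase 1)
beta = 1 => useful life (phase 2)
beta > 1 => wear-out (phase 3)
Since beta = 3.39, this is wear-out (increasing failure rate)
Phase = 3

3


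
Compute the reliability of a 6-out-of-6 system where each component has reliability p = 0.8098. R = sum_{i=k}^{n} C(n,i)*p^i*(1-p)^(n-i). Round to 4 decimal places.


k = 6, n = 6, p = 0.8098
i=6: C(6,6)=1 * 0.8098^6 * 0.1902^0 = 0.282
R = sum of terms = 0.282

0.282


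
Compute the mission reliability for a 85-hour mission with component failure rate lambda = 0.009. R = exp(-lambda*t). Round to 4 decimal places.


lambda = 0.009
mission_time = 85
lambda * t = 0.009 * 85 = 0.765
R = exp(-0.765)
R = 0.4653

0.4653


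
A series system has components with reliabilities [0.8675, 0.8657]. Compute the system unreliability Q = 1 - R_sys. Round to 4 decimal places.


Components: [0.8675, 0.8657]
After component 1: product = 0.8675
After component 2: product = 0.751
R_sys = 0.751
Q = 1 - 0.751 = 0.249

0.249


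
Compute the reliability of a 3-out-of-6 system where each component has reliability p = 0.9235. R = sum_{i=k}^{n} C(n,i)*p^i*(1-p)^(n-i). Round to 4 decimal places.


k = 3, n = 6, p = 0.9235
i=3: C(6,3)=20 * 0.9235^3 * 0.0765^3 = 0.0071
i=4: C(6,4)=15 * 0.9235^4 * 0.0765^2 = 0.0639
i=5: C(6,5)=6 * 0.9235^5 * 0.0765^1 = 0.3083
i=6: C(6,6)=1 * 0.9235^6 * 0.0765^0 = 0.6203
R = sum of terms = 0.9995

0.9995


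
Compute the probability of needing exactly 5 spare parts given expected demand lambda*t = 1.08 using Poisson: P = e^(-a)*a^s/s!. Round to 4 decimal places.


a = 1.08, s = 5
e^(-a) = e^(-1.08) = 0.3396
a^s = 1.08^5 = 1.4693
s! = 120
P = 0.3396 * 1.4693 / 120
P = 0.0042

0.0042


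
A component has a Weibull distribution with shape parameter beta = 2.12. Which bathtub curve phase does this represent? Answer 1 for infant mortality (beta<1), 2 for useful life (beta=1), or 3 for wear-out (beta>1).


beta = 2.12
Compare beta to 1:
beta < 1 => infant mortality (phase 1)
beta = 1 => useful life (phase 2)
beta > 1 => wear-out (phase 3)
Since beta = 2.12, this is wear-out (increasing failure rate)
Phase = 3

3


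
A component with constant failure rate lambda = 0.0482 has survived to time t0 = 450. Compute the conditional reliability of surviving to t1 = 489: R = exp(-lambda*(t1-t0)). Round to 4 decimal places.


lambda = 0.0482
t0 = 450, t1 = 489
t1 - t0 = 39
lambda * (t1-t0) = 0.0482 * 39 = 1.8798
R = exp(-1.8798)
R = 0.1526

0.1526


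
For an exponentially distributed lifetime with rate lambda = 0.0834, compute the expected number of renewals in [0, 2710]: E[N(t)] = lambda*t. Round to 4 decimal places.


lambda = 0.0834
t = 2710
E[N(t)] = lambda * t
E[N(t)] = 0.0834 * 2710
E[N(t)] = 226.014

226.014


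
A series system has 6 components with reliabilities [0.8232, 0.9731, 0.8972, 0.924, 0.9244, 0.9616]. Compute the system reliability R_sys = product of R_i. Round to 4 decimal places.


Components: [0.8232, 0.9731, 0.8972, 0.924, 0.9244, 0.9616]
After component 1 (R=0.8232): product = 0.8232
After component 2 (R=0.9731): product = 0.8011
After component 3 (R=0.8972): product = 0.7187
After component 4 (R=0.924): product = 0.6641
After component 5 (R=0.9244): product = 0.6139
After component 6 (R=0.9616): product = 0.5903
R_sys = 0.5903

0.5903


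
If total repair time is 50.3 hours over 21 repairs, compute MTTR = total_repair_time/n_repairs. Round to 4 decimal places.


total_repair_time = 50.3
n_repairs = 21
MTTR = 50.3 / 21
MTTR = 2.3952

2.3952


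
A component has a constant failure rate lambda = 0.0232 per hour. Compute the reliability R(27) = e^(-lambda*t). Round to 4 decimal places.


lambda = 0.0232
t = 27
lambda * t = 0.6264
R(t) = e^(-0.6264)
R(t) = 0.5345

0.5345
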